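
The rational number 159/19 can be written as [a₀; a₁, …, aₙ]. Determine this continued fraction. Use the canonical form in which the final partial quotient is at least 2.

159 = 8·19 + 7, so a_0 = 8
19 = 2·7 + 5, so a_1 = 2
7 = 1·5 + 2, so a_2 = 1
5 = 2·2 + 1, so a_3 = 2
2 = 2·1 + 0, so a_4 = 2

[8; 2, 1, 2, 2]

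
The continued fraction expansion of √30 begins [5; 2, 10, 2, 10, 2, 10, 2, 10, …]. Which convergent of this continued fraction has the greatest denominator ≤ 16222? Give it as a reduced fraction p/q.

a_0 = 5: 5/1  (≤ bound)
a_1 = 2: 11/2  (≤ bound)
a_2 = 10: 115/21  (≤ bound)
a_3 = 2: 241/44  (≤ bound)
a_4 = 10: 2525/461  (≤ bound)
a_5 = 2: 5291/966  (≤ bound)
a_6 = 10: 55435/10121  (≤ bound)
a_7 = 2: 116161/21208  (> 16222, stop)

55435/10121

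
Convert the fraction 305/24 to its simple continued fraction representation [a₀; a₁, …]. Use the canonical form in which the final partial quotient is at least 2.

[12; 1, 2, 2, 3]

305 ÷ 24 → quotient 12, remainder 17
24 ÷ 17 → quotient 1, remainder 7
17 ÷ 7 → quotient 2, remainder 3
7 ÷ 3 → quotient 2, remainder 1
3 ÷ 1 → quotient 3, remainder 0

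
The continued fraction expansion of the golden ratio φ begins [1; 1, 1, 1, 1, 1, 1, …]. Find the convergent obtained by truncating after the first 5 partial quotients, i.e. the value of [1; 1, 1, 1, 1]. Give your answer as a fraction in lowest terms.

Starting at the tail and folding back:
Start with 1.
1 + 1/(1/1) = 1 + 1/1 = 2/1
1 + 1/(2/1) = 1 + 1/2 = 3/2
1 + 1/(3/2) = 1 + 2/3 = 5/3
1 + 1/(5/3) = 1 + 3/5 = 8/5

8/5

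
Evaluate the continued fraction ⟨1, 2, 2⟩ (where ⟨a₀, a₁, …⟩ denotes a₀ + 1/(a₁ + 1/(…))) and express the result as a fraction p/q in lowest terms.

Use the convergent recurrence hₖ = aₖ·hₖ₋₁ + hₖ₋₂ (and likewise for the denominators kₖ):
a_0 = 1: 1/1
a_1 = 2: 3/2
a_2 = 2: 7/5

7/5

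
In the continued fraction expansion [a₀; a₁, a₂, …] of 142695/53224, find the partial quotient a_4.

Run the Euclidean algorithm, recording each quotient:
⌊142695/53224⌋ = 2, remainder 36247
⌊53224/36247⌋ = 1, remainder 16977
⌊36247/16977⌋ = 2, remainder 2293
⌊16977/2293⌋ = 7, remainder 926
⌊2293/926⌋ = 2, remainder 441

2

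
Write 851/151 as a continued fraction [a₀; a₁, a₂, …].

Apply division with remainder until the remainder is 0:
⌊851/151⌋ = 5, remainder 96
⌊151/96⌋ = 1, remainder 55
⌊96/55⌋ = 1, remainder 41
⌊55/41⌋ = 1, remainder 14
⌊41/14⌋ = 2, remainder 13
⌊14/13⌋ = 1, remainder 1
⌊13/1⌋ = 13, remainder 0

[5; 1, 1, 1, 2, 1, 13]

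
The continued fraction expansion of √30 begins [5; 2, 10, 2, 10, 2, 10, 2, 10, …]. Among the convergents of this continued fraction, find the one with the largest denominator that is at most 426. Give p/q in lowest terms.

241/44

a_0 = 5: 5/1  (≤ bound)
a_1 = 2: 11/2  (≤ bound)
a_2 = 10: 115/21  (≤ bound)
a_3 = 2: 241/44  (≤ bound)
a_4 = 10: 2525/461  (> 426, stop)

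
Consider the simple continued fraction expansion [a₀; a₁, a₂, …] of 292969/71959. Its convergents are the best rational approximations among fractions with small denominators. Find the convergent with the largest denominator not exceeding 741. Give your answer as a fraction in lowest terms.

2968/729

List convergents until the denominator exceeds the bound:
a_0 = 4: 4/1  (≤ bound)
a_1 = 14: 57/14  (≤ bound)
a_2 = 52: 2968/729  (≤ bound)
a_3 = 1: 3025/743  (> 741, stop)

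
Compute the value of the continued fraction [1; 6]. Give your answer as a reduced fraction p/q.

7/6

a_0 = 1: 1/1
a_1 = 6: 7/6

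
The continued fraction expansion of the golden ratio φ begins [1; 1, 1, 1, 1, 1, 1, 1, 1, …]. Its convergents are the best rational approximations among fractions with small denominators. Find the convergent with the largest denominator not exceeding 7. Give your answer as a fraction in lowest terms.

8/5

a_0 = 1: 1/1  (≤ bound)
a_1 = 1: 2/1  (≤ bound)
a_2 = 1: 3/2  (≤ bound)
a_3 = 1: 5/3  (≤ bound)
a_4 = 1: 8/5  (≤ bound)
a_5 = 1: 13/8  (> 7, stop)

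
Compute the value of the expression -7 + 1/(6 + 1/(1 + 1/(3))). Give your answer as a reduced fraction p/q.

-185/27

Work from the innermost term outward:
Start with 3.
1 + 1/(3/1) = 1 + 1/3 = 4/3
6 + 1/(4/3) = 6 + 3/4 = 27/4
-7 + 1/(27/4) = -7 + 4/27 = -185/27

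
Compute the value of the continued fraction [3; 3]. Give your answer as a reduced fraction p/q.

a_0 = 3: 3/1
a_1 = 3: 10/3

10/3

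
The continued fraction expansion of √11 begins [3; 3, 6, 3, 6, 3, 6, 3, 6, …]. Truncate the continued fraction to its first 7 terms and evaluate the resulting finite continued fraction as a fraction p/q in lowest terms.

25077/7561

Build up convergents one term at a time:
a_0 = 3: 3/1
a_1 = 3: 10/3
a_2 = 6: 63/19
a_3 = 3: 199/60
a_4 = 6: 1257/379
a_5 = 3: 3970/1197
a_6 = 6: 25077/7561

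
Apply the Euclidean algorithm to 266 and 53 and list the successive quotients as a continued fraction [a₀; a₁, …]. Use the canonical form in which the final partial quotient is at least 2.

Run the Euclidean algorithm, recording each quotient:
⌊266/53⌋ = 5, remainder 1
⌊53/1⌋ = 53, remainder 0

[5; 53]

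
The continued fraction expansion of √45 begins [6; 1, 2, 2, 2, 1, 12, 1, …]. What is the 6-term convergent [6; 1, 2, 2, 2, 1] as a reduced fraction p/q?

Use the convergent recurrence hₖ = aₖ·hₖ₋₁ + hₖ₋₂ (and likewise for the denominators kₖ):
a_0 = 6: 6/1
a_1 = 1: 7/1
a_2 = 2: 20/3
a_3 = 2: 47/7
a_4 = 2: 114/17
a_5 = 1: 161/24

161/24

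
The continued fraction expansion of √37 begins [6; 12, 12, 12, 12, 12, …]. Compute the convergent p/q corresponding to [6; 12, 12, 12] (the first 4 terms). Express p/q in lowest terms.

a_0 = 6: 6/1
a_1 = 12: 73/12
a_2 = 12: 882/145
a_3 = 12: 10657/1752

10657/1752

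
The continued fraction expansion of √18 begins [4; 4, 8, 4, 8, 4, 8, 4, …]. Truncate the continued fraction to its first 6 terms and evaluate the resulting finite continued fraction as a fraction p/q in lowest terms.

19601/4620

Collapse the nested fraction from the inside out:
Start with 4.
8 + 1/(4/1) = 8 + 1/4 = 33/4
4 + 1/(33/4) = 4 + 4/33 = 136/33
8 + 1/(136/33) = 8 + 33/136 = 1121/136
4 + 1/(1121/136) = 4 + 136/1121 = 4620/1121
4 + 1/(4620/1121) = 4 + 1121/4620 = 19601/4620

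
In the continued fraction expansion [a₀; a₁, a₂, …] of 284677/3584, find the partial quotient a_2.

3

⌊284677/3584⌋ = 79, remainder 1541
⌊3584/1541⌋ = 2, remainder 502
⌊1541/502⌋ = 3, remainder 35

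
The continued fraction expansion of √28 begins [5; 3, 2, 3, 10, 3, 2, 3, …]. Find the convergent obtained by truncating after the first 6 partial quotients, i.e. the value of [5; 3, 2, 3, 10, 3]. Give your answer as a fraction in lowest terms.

4048/765

Start with 3.
10 + 1/(3/1) = 10 + 1/3 = 31/3
3 + 1/(31/3) = 3 + 3/31 = 96/31
2 + 1/(96/31) = 2 + 31/96 = 223/96
3 + 1/(223/96) = 3 + 96/223 = 765/223
5 + 1/(765/223) = 5 + 223/765 = 4048/765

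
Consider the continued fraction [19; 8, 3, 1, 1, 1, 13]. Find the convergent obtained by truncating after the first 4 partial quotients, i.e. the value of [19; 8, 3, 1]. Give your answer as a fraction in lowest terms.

631/33

a_0 = 19: 19/1
a_1 = 8: 153/8
a_2 = 3: 478/25
a_3 = 1: 631/33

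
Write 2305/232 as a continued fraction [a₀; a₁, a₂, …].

[9; 1, 14, 2, 7]

2305 = 9·232 + 217, so a_0 = 9
232 = 1·217 + 15, so a_1 = 1
217 = 14·15 + 7, so a_2 = 14
15 = 2·7 + 1, so a_3 = 2
7 = 7·1 + 0, so a_4 = 7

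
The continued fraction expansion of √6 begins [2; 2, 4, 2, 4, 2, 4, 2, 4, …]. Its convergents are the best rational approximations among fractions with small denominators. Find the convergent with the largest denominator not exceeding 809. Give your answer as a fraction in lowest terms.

a_0 = 2: 2/1  (≤ bound)
a_1 = 2: 5/2  (≤ bound)
a_2 = 4: 22/9  (≤ bound)
a_3 = 2: 49/20  (≤ bound)
a_4 = 4: 218/89  (≤ bound)
a_5 = 2: 485/198  (≤ bound)
a_6 = 4: 2158/881  (> 809, stop)

485/198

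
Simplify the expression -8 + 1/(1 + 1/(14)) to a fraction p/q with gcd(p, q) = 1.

-106/15

Start with 14.
1 + 1/(14/1) = 1 + 1/14 = 15/14
-8 + 1/(15/14) = -8 + 14/15 = -106/15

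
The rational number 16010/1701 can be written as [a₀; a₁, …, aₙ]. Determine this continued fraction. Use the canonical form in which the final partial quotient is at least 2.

[9; 2, 2, 2, 1, 9, 3, 3]

⌊16010/1701⌋ = 9, remainder 701
⌊1701/701⌋ = 2, remainder 299
⌊701/299⌋ = 2, remainder 103
⌊299/103⌋ = 2, remainder 93
⌊103/93⌋ = 1, remainder 10
⌊93/10⌋ = 9, remainder 3
⌊10/3⌋ = 3, remainder 1
⌊3/1⌋ = 3, remainder 0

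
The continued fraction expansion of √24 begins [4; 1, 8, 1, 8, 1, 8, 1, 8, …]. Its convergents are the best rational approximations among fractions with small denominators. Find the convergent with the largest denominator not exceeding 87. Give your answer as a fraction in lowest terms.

a_0 = 4: 4/1  (≤ bound)
a_1 = 1: 5/1  (≤ bound)
a_2 = 8: 44/9  (≤ bound)
a_3 = 1: 49/10  (≤ bound)
a_4 = 8: 436/89  (> 87, stop)

49/10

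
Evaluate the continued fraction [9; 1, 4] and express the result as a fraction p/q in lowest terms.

Start with 4.
1 + 1/(4/1) = 1 + 1/4 = 5/4
9 + 1/(5/4) = 9 + 4/5 = 49/5

49/5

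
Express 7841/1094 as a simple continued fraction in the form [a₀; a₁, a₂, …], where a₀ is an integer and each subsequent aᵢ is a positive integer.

⌊7841/1094⌋ = 7, remainder 183
⌊1094/183⌋ = 5, remainder 179
⌊183/179⌋ = 1, remainder 4
⌊179/4⌋ = 44, remainder 3
⌊4/3⌋ = 1, remainder 1
⌊3/1⌋ = 3, remainder 0

[7; 5, 1, 44, 1, 3]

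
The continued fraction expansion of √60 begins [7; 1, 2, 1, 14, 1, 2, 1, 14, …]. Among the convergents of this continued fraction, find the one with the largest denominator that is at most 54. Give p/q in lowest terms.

31/4

a_0 = 7: 7/1  (≤ bound)
a_1 = 1: 8/1  (≤ bound)
a_2 = 2: 23/3  (≤ bound)
a_3 = 1: 31/4  (≤ bound)
a_4 = 14: 457/59  (> 54, stop)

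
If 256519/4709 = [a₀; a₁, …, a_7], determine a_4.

3

⌊256519/4709⌋ = 54, remainder 2233
⌊4709/2233⌋ = 2, remainder 243
⌊2233/243⌋ = 9, remainder 46
⌊243/46⌋ = 5, remainder 13
⌊46/13⌋ = 3, remainder 7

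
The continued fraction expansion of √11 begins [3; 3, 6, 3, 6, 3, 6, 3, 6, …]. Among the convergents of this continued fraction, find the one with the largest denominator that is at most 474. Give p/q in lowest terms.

1257/379

a_0 = 3: 3/1  (≤ bound)
a_1 = 3: 10/3  (≤ bound)
a_2 = 6: 63/19  (≤ bound)
a_3 = 3: 199/60  (≤ bound)
a_4 = 6: 1257/379  (≤ bound)
a_5 = 3: 3970/1197  (> 474, stop)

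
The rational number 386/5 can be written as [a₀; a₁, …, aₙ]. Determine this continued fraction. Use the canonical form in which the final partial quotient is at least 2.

386 = 77·5 + 1, so a_0 = 77
5 = 5·1 + 0, so a_1 = 5

[77; 5]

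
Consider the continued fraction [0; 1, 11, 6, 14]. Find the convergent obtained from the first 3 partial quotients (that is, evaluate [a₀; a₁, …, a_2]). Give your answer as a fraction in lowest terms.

11/12

Starting at the tail and folding back:
Start with 11.
1 + 1/(11/1) = 1 + 1/11 = 12/11
0 + 1/(12/11) = 0 + 11/12 = 11/12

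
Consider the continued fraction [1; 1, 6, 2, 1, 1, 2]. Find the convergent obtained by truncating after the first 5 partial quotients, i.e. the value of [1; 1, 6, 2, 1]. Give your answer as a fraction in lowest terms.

Start with 1.
2 + 1/(1/1) = 2 + 1/1 = 3/1
6 + 1/(3/1) = 6 + 1/3 = 19/3
1 + 1/(19/3) = 1 + 3/19 = 22/19
1 + 1/(22/19) = 1 + 19/22 = 41/22

41/22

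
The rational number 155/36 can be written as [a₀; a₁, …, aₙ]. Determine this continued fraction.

[4; 3, 3, 1, 2]

⌊155/36⌋ = 4, remainder 11
⌊36/11⌋ = 3, remainder 3
⌊11/3⌋ = 3, remainder 2
⌊3/2⌋ = 1, remainder 1
⌊2/1⌋ = 2, remainder 0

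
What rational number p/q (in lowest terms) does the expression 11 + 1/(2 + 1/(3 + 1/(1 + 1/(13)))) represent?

1419/124

a_0 = 11: 11/1
a_1 = 2: 23/2
a_2 = 3: 80/7
a_3 = 1: 103/9
a_4 = 13: 1419/124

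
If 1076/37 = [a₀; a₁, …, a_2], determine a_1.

12

1076 ÷ 37 → quotient 29, remainder 3
37 ÷ 3 → quotient 12, remainder 1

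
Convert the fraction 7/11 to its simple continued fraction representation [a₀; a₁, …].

[0; 1, 1, 1, 3]

⌊7/11⌋ = 0, remainder 7
⌊11/7⌋ = 1, remainder 4
⌊7/4⌋ = 1, remainder 3
⌊4/3⌋ = 1, remainder 1
⌊3/1⌋ = 3, remainder 0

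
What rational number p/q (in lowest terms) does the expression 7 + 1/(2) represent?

15/2

Start with 2.
7 + 1/(2/1) = 7 + 1/2 = 15/2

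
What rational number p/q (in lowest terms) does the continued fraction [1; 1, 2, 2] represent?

Work from the innermost term outward:
Start with 2.
2 + 1/(2/1) = 2 + 1/2 = 5/2
1 + 1/(5/2) = 1 + 2/5 = 7/5
1 + 1/(7/5) = 1 + 5/7 = 12/7

12/7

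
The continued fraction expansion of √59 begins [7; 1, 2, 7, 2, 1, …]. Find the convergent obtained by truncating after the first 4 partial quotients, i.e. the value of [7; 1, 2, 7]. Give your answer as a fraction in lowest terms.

Start with 7.
2 + 1/(7/1) = 2 + 1/7 = 15/7
1 + 1/(15/7) = 1 + 7/15 = 22/15
7 + 1/(22/15) = 7 + 15/22 = 169/22

169/22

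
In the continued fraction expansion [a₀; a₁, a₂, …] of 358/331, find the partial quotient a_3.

358 = 1·331 + 27, so a_0 = 1
331 = 12·27 + 7, so a_1 = 12
27 = 3·7 + 6, so a_2 = 3
7 = 1·6 + 1, so a_3 = 1

1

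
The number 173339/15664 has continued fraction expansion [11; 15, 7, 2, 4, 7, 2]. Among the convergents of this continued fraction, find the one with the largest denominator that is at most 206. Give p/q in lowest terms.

a_0 = 11: 11/1  (≤ bound)
a_1 = 15: 166/15  (≤ bound)
a_2 = 7: 1173/106  (≤ bound)
a_3 = 2: 2512/227  (> 206, stop)

1173/106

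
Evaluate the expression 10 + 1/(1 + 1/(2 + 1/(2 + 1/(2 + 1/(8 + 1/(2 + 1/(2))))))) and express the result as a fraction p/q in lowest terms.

Start with 2.
2 + 1/(2/1) = 2 + 1/2 = 5/2
8 + 1/(5/2) = 8 + 2/5 = 42/5
2 + 1/(42/5) = 2 + 5/42 = 89/42
2 + 1/(89/42) = 2 + 42/89 = 220/89
2 + 1/(220/89) = 2 + 89/220 = 529/220
1 + 1/(529/220) = 1 + 220/529 = 749/529
10 + 1/(749/529) = 10 + 529/749 = 8019/749

8019/749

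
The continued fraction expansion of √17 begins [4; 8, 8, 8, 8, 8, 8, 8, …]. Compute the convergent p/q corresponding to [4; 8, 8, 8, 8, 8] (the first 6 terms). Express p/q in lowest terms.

143649/34840

Start with 8.
8 + 1/(8/1) = 8 + 1/8 = 65/8
8 + 1/(65/8) = 8 + 8/65 = 528/65
8 + 1/(528/65) = 8 + 65/528 = 4289/528
8 + 1/(4289/528) = 8 + 528/4289 = 34840/4289
4 + 1/(34840/4289) = 4 + 4289/34840 = 143649/34840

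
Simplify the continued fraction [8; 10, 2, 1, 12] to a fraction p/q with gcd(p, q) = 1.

Work from the innermost term outward:
Start with 12.
1 + 1/(12/1) = 1 + 1/12 = 13/12
2 + 1/(13/12) = 2 + 12/13 = 38/13
10 + 1/(38/13) = 10 + 13/38 = 393/38
8 + 1/(393/38) = 8 + 38/393 = 3182/393

3182/393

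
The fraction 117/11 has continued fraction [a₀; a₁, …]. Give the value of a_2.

1

Repeatedly divide and take the remainder:
117 = 10·11 + 7, so a_0 = 10
11 = 1·7 + 4, so a_1 = 1
7 = 1·4 + 3, so a_2 = 1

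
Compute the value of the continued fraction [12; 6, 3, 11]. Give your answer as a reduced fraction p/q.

Collapse the nested fraction from the inside out:
Start with 11.
3 + 1/(11/1) = 3 + 1/11 = 34/11
6 + 1/(34/11) = 6 + 11/34 = 215/34
12 + 1/(215/34) = 12 + 34/215 = 2614/215

2614/215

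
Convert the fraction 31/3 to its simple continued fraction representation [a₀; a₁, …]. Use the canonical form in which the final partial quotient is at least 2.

[10; 3]

Apply division with remainder until the remainder is 0:
⌊31/3⌋ = 10, remainder 1
⌊3/1⌋ = 3, remainder 0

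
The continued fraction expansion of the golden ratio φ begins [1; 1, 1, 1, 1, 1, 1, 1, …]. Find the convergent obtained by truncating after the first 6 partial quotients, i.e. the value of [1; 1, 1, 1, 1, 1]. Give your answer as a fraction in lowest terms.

13/8

Start with 1.
1 + 1/(1/1) = 1 + 1/1 = 2/1
1 + 1/(2/1) = 1 + 1/2 = 3/2
1 + 1/(3/2) = 1 + 2/3 = 5/3
1 + 1/(5/3) = 1 + 3/5 = 8/5
1 + 1/(8/5) = 1 + 5/8 = 13/8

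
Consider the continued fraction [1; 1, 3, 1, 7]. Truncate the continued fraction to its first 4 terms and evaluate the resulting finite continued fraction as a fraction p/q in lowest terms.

9/5

a_0 = 1: 1/1
a_1 = 1: 2/1
a_2 = 3: 7/4
a_3 = 1: 9/5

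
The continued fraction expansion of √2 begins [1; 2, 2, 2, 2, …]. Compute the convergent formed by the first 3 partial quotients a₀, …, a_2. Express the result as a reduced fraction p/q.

7/5

Work from the innermost term outward:
Start with 2.
2 + 1/(2/1) = 2 + 1/2 = 5/2
1 + 1/(5/2) = 1 + 2/5 = 7/5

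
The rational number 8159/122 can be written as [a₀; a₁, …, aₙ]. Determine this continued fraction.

Repeatedly divide and take the remainder:
8159 = 66·122 + 107, so a_0 = 66
122 = 1·107 + 15, so a_1 = 1
107 = 7·15 + 2, so a_2 = 7
15 = 7·2 + 1, so a_3 = 7
2 = 2·1 + 0, so a_4 = 2

[66; 1, 7, 7, 2]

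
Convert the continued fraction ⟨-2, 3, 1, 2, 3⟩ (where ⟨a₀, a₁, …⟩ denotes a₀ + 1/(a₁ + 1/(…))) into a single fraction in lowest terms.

-64/37

Start with 3.
2 + 1/(3/1) = 2 + 1/3 = 7/3
1 + 1/(7/3) = 1 + 3/7 = 10/7
3 + 1/(10/7) = 3 + 7/10 = 37/10
-2 + 1/(37/10) = -2 + 10/37 = -64/37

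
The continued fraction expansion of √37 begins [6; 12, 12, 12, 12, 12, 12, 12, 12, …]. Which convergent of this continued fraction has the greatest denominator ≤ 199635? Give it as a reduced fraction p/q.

List convergents until the denominator exceeds the bound:
a_0 = 6: 6/1  (≤ bound)
a_1 = 12: 73/12  (≤ bound)
a_2 = 12: 882/145  (≤ bound)
a_3 = 12: 10657/1752  (≤ bound)
a_4 = 12: 128766/21169  (≤ bound)
a_5 = 12: 1555849/255780  (> 199635, stop)

128766/21169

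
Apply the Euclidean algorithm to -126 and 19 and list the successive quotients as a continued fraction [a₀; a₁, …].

[-7; 2, 1, 2, 2]

-126 ÷ 19 → quotient -7, remainder 7
19 ÷ 7 → quotient 2, remainder 5
7 ÷ 5 → quotient 1, remainder 2
5 ÷ 2 → quotient 2, remainder 1
2 ÷ 1 → quotient 2, remainder 0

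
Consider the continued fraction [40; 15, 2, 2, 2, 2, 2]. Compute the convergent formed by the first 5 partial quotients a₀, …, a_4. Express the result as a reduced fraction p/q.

7412/185

Use the convergent recurrence hₖ = aₖ·hₖ₋₁ + hₖ₋₂ (and likewise for the denominators kₖ):
a_0 = 40: 40/1
a_1 = 15: 601/15
a_2 = 2: 1242/31
a_3 = 2: 3085/77
a_4 = 2: 7412/185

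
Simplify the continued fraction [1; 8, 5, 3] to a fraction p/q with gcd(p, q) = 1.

147/131

Collapse the nested fraction from the inside out:
Start with 3.
5 + 1/(3/1) = 5 + 1/3 = 16/3
8 + 1/(16/3) = 8 + 3/16 = 131/16
1 + 1/(131/16) = 1 + 16/131 = 147/131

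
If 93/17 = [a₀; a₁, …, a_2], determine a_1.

2

⌊93/17⌋ = 5, remainder 8
⌊17/8⌋ = 2, remainder 1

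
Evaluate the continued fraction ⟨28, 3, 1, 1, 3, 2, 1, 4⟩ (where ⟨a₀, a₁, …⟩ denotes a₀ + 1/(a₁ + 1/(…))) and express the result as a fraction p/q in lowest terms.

Start with 4.
1 + 1/(4/1) = 1 + 1/4 = 5/4
2 + 1/(5/4) = 2 + 4/5 = 14/5
3 + 1/(14/5) = 3 + 5/14 = 47/14
1 + 1/(47/14) = 1 + 14/47 = 61/47
1 + 1/(61/47) = 1 + 47/61 = 108/61
3 + 1/(108/61) = 3 + 61/108 = 385/108
28 + 1/(385/108) = 28 + 108/385 = 10888/385

10888/385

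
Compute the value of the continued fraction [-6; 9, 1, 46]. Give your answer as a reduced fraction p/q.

-2767/469

a_0 = -6: -6/1
a_1 = 9: -53/9
a_2 = 1: -59/10
a_3 = 46: -2767/469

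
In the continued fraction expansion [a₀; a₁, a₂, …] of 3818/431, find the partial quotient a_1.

1

Repeatedly divide and take the remainder:
3818 ÷ 431 → quotient 8, remainder 370
431 ÷ 370 → quotient 1, remainder 61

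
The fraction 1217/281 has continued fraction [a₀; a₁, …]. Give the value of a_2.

1217 = 4·281 + 93, so a_0 = 4
281 = 3·93 + 2, so a_1 = 3
93 = 46·2 + 1, so a_2 = 46

46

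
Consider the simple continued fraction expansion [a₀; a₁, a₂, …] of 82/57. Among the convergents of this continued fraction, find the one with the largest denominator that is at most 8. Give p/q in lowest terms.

a_0 = 1: 1/1  (≤ bound)
a_1 = 2: 3/2  (≤ bound)
a_2 = 3: 10/7  (≤ bound)
a_3 = 1: 13/9  (> 8, stop)

10/7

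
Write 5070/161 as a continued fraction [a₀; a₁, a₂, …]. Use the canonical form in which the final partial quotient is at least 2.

[31; 2, 26, 3]

Apply division with remainder until the remainder is 0:
5070 = 31·161 + 79, so a_0 = 31
161 = 2·79 + 3, so a_1 = 2
79 = 26·3 + 1, so a_2 = 26
3 = 3·1 + 0, so a_3 = 3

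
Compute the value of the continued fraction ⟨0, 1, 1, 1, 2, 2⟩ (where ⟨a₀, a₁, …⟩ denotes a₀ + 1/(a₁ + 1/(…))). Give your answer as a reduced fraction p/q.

Starting at the tail and folding back:
Start with 2.
2 + 1/(2/1) = 2 + 1/2 = 5/2
1 + 1/(5/2) = 1 + 2/5 = 7/5
1 + 1/(7/5) = 1 + 5/7 = 12/7
1 + 1/(12/7) = 1 + 7/12 = 19/12
0 + 1/(19/12) = 0 + 12/19 = 12/19

12/19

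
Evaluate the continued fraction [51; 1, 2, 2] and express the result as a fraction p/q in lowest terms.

Start with 2.
2 + 1/(2/1) = 2 + 1/2 = 5/2
1 + 1/(5/2) = 1 + 2/5 = 7/5
51 + 1/(7/5) = 51 + 5/7 = 362/7

362/7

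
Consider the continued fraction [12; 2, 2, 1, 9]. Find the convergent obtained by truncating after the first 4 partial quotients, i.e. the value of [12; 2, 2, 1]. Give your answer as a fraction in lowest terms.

Start with 1.
2 + 1/(1/1) = 2 + 1/1 = 3/1
2 + 1/(3/1) = 2 + 1/3 = 7/3
12 + 1/(7/3) = 12 + 3/7 = 87/7

87/7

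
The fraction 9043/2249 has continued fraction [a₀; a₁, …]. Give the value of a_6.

⌊9043/2249⌋ = 4, remainder 47
⌊2249/47⌋ = 47, remainder 40
⌊47/40⌋ = 1, remainder 7
⌊40/7⌋ = 5, remainder 5
⌊7/5⌋ = 1, remainder 2
⌊5/2⌋ = 2, remainder 1
⌊2/1⌋ = 2, remainder 0

2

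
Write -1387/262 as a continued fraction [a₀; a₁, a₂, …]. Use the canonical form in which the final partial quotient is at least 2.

[-6; 1, 2, 2, 2, 15]

Repeatedly divide and take the remainder:
-1387 ÷ 262 → quotient -6, remainder 185
262 ÷ 185 → quotient 1, remainder 77
185 ÷ 77 → quotient 2, remainder 31
77 ÷ 31 → quotient 2, remainder 15
31 ÷ 15 → quotient 2, remainder 1
15 ÷ 1 → quotient 15, remainder 0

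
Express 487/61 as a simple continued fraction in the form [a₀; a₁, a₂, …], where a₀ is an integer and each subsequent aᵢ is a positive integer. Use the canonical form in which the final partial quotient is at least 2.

487 ÷ 61 → quotient 7, remainder 60
61 ÷ 60 → quotient 1, remainder 1
60 ÷ 1 → quotient 60, remainder 0

[7; 1, 60]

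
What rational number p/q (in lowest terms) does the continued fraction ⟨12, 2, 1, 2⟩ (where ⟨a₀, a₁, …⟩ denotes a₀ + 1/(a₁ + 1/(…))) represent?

Start with 2.
1 + 1/(2/1) = 1 + 1/2 = 3/2
2 + 1/(3/2) = 2 + 2/3 = 8/3
12 + 1/(8/3) = 12 + 3/8 = 99/8

99/8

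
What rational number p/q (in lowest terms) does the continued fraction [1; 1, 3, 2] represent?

16/9

a_0 = 1: 1/1
a_1 = 1: 2/1
a_2 = 3: 7/4
a_3 = 2: 16/9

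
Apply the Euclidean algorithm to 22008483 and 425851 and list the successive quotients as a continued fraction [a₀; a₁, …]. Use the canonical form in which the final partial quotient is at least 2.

[51; 1, 2, 7, 3, 9, 55, 12]

Run the Euclidean algorithm, recording each quotient:
⌊22008483/425851⌋ = 51, remainder 290082
⌊425851/290082⌋ = 1, remainder 135769
⌊290082/135769⌋ = 2, remainder 18544
⌊135769/18544⌋ = 7, remainder 5961
⌊18544/5961⌋ = 3, remainder 661
⌊5961/661⌋ = 9, remainder 12
⌊661/12⌋ = 55, remainder 1
⌊12/1⌋ = 12, remainder 0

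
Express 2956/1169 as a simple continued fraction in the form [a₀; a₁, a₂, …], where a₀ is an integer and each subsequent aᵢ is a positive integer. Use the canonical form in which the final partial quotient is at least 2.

Run the Euclidean algorithm, recording each quotient:
2956 = 2·1169 + 618, so a_0 = 2
1169 = 1·618 + 551, so a_1 = 1
618 = 1·551 + 67, so a_2 = 1
551 = 8·67 + 15, so a_3 = 8
67 = 4·15 + 7, so a_4 = 4
15 = 2·7 + 1, so a_5 = 2
7 = 7·1 + 0, so a_6 = 7

[2; 1, 1, 8, 4, 2, 7]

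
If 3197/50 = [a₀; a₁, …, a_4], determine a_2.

3197 ÷ 50 → quotient 63, remainder 47
50 ÷ 47 → quotient 1, remainder 3
47 ÷ 3 → quotient 15, remainder 2

15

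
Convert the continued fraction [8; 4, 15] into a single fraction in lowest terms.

503/61

Start with 15.
4 + 1/(15/1) = 4 + 1/15 = 61/15
8 + 1/(61/15) = 8 + 15/61 = 503/61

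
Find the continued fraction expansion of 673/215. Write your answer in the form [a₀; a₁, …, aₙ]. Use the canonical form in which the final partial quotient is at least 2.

673 = 3·215 + 28, so a_0 = 3
215 = 7·28 + 19, so a_1 = 7
28 = 1·19 + 9, so a_2 = 1
19 = 2·9 + 1, so a_3 = 2
9 = 9·1 + 0, so a_4 = 9

[3; 7, 1, 2, 9]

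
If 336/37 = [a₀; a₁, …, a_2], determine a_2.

3

336 ÷ 37 → quotient 9, remainder 3
37 ÷ 3 → quotient 12, remainder 1
3 ÷ 1 → quotient 3, remainder 0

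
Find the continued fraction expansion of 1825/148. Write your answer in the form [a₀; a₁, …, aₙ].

1825 = 12·148 + 49, so a_0 = 12
148 = 3·49 + 1, so a_1 = 3
49 = 49·1 + 0, so a_2 = 49

[12; 3, 49]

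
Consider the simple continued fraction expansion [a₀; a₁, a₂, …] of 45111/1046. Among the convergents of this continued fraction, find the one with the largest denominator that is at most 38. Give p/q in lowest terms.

345/8

a_0 = 43: 43/1  (≤ bound)
a_1 = 7: 302/7  (≤ bound)
a_2 = 1: 345/8  (≤ bound)
a_3 = 6: 2372/55  (> 38, stop)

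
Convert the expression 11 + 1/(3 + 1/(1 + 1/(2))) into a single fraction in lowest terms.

Use the convergent recurrence hₖ = aₖ·hₖ₋₁ + hₖ₋₂ (and likewise for the denominators kₖ):
a_0 = 11: 11/1
a_1 = 3: 34/3
a_2 = 1: 45/4
a_3 = 2: 124/11

124/11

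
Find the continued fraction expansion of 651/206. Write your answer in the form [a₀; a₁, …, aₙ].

[3; 6, 4, 8]

651 ÷ 206 → quotient 3, remainder 33
206 ÷ 33 → quotient 6, remainder 8
33 ÷ 8 → quotient 4, remainder 1
8 ÷ 1 → quotient 8, remainder 0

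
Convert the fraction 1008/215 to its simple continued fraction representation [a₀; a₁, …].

[4; 1, 2, 4, 1, 3, 1, 2]

Run the Euclidean algorithm, recording each quotient:
⌊1008/215⌋ = 4, remainder 148
⌊215/148⌋ = 1, remainder 67
⌊148/67⌋ = 2, remainder 14
⌊67/14⌋ = 4, remainder 11
⌊14/11⌋ = 1, remainder 3
⌊11/3⌋ = 3, remainder 2
⌊3/2⌋ = 1, remainder 1
⌊2/1⌋ = 2, remainder 0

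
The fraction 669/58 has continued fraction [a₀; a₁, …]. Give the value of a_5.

⌊669/58⌋ = 11, remainder 31
⌊58/31⌋ = 1, remainder 27
⌊31/27⌋ = 1, remainder 4
⌊27/4⌋ = 6, remainder 3
⌊4/3⌋ = 1, remainder 1
⌊3/1⌋ = 3, remainder 0

3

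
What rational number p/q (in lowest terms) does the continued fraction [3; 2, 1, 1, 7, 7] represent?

920/271

Work from the innermost term outward:
Start with 7.
7 + 1/(7/1) = 7 + 1/7 = 50/7
1 + 1/(50/7) = 1 + 7/50 = 57/50
1 + 1/(57/50) = 1 + 50/57 = 107/57
2 + 1/(107/57) = 2 + 57/107 = 271/107
3 + 1/(271/107) = 3 + 107/271 = 920/271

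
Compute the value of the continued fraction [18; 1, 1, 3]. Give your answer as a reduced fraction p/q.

Use the convergent recurrence hₖ = aₖ·hₖ₋₁ + hₖ₋₂ (and likewise for the denominators kₖ):
a_0 = 18: 18/1
a_1 = 1: 19/1
a_2 = 1: 37/2
a_3 = 3: 130/7

130/7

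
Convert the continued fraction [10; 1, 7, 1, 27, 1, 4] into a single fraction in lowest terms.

14057/1291

Work from the innermost term outward:
Start with 4.
1 + 1/(4/1) = 1 + 1/4 = 5/4
27 + 1/(5/4) = 27 + 4/5 = 139/5
1 + 1/(139/5) = 1 + 5/139 = 144/139
7 + 1/(144/139) = 7 + 139/144 = 1147/144
1 + 1/(1147/144) = 1 + 144/1147 = 1291/1147
10 + 1/(1291/1147) = 10 + 1147/1291 = 14057/1291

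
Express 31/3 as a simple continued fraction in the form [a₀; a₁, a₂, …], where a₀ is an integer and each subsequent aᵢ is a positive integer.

31 = 10·3 + 1, so a_0 = 10
3 = 3·1 + 0, so a_1 = 3

[10; 3]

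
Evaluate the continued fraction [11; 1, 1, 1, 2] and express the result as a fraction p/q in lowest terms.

Start with 2.
1 + 1/(2/1) = 1 + 1/2 = 3/2
1 + 1/(3/2) = 1 + 2/3 = 5/3
1 + 1/(5/3) = 1 + 3/5 = 8/5
11 + 1/(8/5) = 11 + 5/8 = 93/8

93/8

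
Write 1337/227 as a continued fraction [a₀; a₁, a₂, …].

1337 = 5·227 + 202, so a_0 = 5
227 = 1·202 + 25, so a_1 = 1
202 = 8·25 + 2, so a_2 = 8
25 = 12·2 + 1, so a_3 = 12
2 = 2·1 + 0, so a_4 = 2

[5; 1, 8, 12, 2]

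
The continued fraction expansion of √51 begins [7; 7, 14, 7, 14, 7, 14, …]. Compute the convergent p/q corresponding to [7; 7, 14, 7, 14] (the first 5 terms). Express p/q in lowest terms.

Start with 14.
7 + 1/(14/1) = 7 + 1/14 = 99/14
14 + 1/(99/14) = 14 + 14/99 = 1400/99
7 + 1/(1400/99) = 7 + 99/1400 = 9899/1400
7 + 1/(9899/1400) = 7 + 1400/9899 = 70693/9899

70693/9899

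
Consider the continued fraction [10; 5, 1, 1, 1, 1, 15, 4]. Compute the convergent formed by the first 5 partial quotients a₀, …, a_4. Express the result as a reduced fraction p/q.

173/17

Work from the innermost term outward:
Start with 1.
1 + 1/(1/1) = 1 + 1/1 = 2/1
1 + 1/(2/1) = 1 + 1/2 = 3/2
5 + 1/(3/2) = 5 + 2/3 = 17/3
10 + 1/(17/3) = 10 + 3/17 = 173/17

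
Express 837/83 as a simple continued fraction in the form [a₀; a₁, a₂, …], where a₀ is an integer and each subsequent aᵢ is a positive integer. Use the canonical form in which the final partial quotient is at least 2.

837 = 10·83 + 7, so a_0 = 10
83 = 11·7 + 6, so a_1 = 11
7 = 1·6 + 1, so a_2 = 1
6 = 6·1 + 0, so a_3 = 6

[10; 11, 1, 6]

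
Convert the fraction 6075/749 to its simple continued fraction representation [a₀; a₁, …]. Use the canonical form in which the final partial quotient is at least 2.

Repeatedly divide and take the remainder:
⌊6075/749⌋ = 8, remainder 83
⌊749/83⌋ = 9, remainder 2
⌊83/2⌋ = 41, remainder 1
⌊2/1⌋ = 2, remainder 0

[8; 9, 41, 2]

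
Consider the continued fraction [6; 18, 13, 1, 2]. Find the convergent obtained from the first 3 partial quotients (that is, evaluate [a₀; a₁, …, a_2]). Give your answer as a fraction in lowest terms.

Starting at the tail and folding back:
Start with 13.
18 + 1/(13/1) = 18 + 1/13 = 235/13
6 + 1/(235/13) = 6 + 13/235 = 1423/235

1423/235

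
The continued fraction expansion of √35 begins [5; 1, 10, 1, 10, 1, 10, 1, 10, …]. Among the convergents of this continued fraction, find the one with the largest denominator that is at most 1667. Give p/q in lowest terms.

9235/1561

a_0 = 5: 5/1  (≤ bound)
a_1 = 1: 6/1  (≤ bound)
a_2 = 10: 65/11  (≤ bound)
a_3 = 1: 71/12  (≤ bound)
a_4 = 10: 775/131  (≤ bound)
a_5 = 1: 846/143  (≤ bound)
a_6 = 10: 9235/1561  (≤ bound)
a_7 = 1: 10081/1704  (> 1667, stop)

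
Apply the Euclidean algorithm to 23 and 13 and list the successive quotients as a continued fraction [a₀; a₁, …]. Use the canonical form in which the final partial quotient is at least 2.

23 = 1·13 + 10, so a_0 = 1
13 = 1·10 + 3, so a_1 = 1
10 = 3·3 + 1, so a_2 = 3
3 = 3·1 + 0, so a_3 = 3

[1; 1, 3, 3]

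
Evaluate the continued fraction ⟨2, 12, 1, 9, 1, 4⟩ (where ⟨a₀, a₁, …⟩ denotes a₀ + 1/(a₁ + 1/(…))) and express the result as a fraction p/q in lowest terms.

1448/697

Start with 4.
1 + 1/(4/1) = 1 + 1/4 = 5/4
9 + 1/(5/4) = 9 + 4/5 = 49/5
1 + 1/(49/5) = 1 + 5/49 = 54/49
12 + 1/(54/49) = 12 + 49/54 = 697/54
2 + 1/(697/54) = 2 + 54/697 = 1448/697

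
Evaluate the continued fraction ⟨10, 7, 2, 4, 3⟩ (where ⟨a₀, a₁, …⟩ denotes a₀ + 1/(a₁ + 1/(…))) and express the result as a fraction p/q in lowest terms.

2189/216

a_0 = 10: 10/1
a_1 = 7: 71/7
a_2 = 2: 152/15
a_3 = 4: 679/67
a_4 = 3: 2189/216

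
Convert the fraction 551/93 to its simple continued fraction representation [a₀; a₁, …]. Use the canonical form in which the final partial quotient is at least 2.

[5; 1, 12, 3, 2]

551 ÷ 93 → quotient 5, remainder 86
93 ÷ 86 → quotient 1, remainder 7
86 ÷ 7 → quotient 12, remainder 2
7 ÷ 2 → quotient 3, remainder 1
2 ÷ 1 → quotient 2, remainder 0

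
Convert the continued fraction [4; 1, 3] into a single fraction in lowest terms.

Start with 3.
1 + 1/(3/1) = 1 + 1/3 = 4/3
4 + 1/(4/3) = 4 + 3/4 = 19/4

19/4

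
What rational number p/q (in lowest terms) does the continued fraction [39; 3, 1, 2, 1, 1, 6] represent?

6715/171

Starting at the tail and folding back:
Start with 6.
1 + 1/(6/1) = 1 + 1/6 = 7/6
1 + 1/(7/6) = 1 + 6/7 = 13/7
2 + 1/(13/7) = 2 + 7/13 = 33/13
1 + 1/(33/13) = 1 + 13/33 = 46/33
3 + 1/(46/33) = 3 + 33/46 = 171/46
39 + 1/(171/46) = 39 + 46/171 = 6715/171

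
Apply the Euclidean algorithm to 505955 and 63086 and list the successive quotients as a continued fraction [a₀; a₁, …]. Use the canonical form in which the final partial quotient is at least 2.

[8; 49, 1, 3, 1, 3, 1, 52]

505955 = 8·63086 + 1267, so a_0 = 8
63086 = 49·1267 + 1003, so a_1 = 49
1267 = 1·1003 + 264, so a_2 = 1
1003 = 3·264 + 211, so a_3 = 3
264 = 1·211 + 53, so a_4 = 1
211 = 3·53 + 52, so a_5 = 3
53 = 1·52 + 1, so a_6 = 1
52 = 52·1 + 0, so a_7 = 52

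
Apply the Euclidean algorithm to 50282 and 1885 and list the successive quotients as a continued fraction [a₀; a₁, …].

[26; 1, 2, 13, 3, 15]

Apply division with remainder until the remainder is 0:
50282 = 26·1885 + 1272, so a_0 = 26
1885 = 1·1272 + 613, so a_1 = 1
1272 = 2·613 + 46, so a_2 = 2
613 = 13·46 + 15, so a_3 = 13
46 = 3·15 + 1, so a_4 = 3
15 = 15·1 + 0, so a_5 = 15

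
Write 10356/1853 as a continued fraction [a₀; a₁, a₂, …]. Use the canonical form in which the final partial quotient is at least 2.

[5; 1, 1, 2, 3, 6, 8, 2]

10356 = 5·1853 + 1091, so a_0 = 5
1853 = 1·1091 + 762, so a_1 = 1
1091 = 1·762 + 329, so a_2 = 1
762 = 2·329 + 104, so a_3 = 2
329 = 3·104 + 17, so a_4 = 3
104 = 6·17 + 2, so a_5 = 6
17 = 8·2 + 1, so a_6 = 8
2 = 2·1 + 0, so a_7 = 2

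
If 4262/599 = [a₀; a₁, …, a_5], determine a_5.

3

Repeatedly divide and take the remainder:
4262 = 7·599 + 69, so a_0 = 7
599 = 8·69 + 47, so a_1 = 8
69 = 1·47 + 22, so a_2 = 1
47 = 2·22 + 3, so a_3 = 2
22 = 7·3 + 1, so a_4 = 7
3 = 3·1 + 0, so a_5 = 3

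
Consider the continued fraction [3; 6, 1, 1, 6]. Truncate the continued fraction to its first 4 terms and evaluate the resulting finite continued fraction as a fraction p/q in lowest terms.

41/13

a_0 = 3: 3/1
a_1 = 6: 19/6
a_2 = 1: 22/7
a_3 = 1: 41/13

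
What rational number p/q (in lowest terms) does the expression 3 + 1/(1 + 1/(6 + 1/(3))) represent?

85/22

Start with 3.
6 + 1/(3/1) = 6 + 1/3 = 19/3
1 + 1/(19/3) = 1 + 3/19 = 22/19
3 + 1/(22/19) = 3 + 19/22 = 85/22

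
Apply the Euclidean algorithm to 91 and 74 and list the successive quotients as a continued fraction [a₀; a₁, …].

[1; 4, 2, 1, 5]

91 ÷ 74 → quotient 1, remainder 17
74 ÷ 17 → quotient 4, remainder 6
17 ÷ 6 → quotient 2, remainder 5
6 ÷ 5 → quotient 1, remainder 1
5 ÷ 1 → quotient 5, remainder 0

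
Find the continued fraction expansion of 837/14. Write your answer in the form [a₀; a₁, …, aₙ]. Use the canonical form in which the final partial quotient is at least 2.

[59; 1, 3, 1, 2]

Apply division with remainder until the remainder is 0:
837 = 59·14 + 11, so a_0 = 59
14 = 1·11 + 3, so a_1 = 1
11 = 3·3 + 2, so a_2 = 3
3 = 1·2 + 1, so a_3 = 1
2 = 2·1 + 0, so a_4 = 2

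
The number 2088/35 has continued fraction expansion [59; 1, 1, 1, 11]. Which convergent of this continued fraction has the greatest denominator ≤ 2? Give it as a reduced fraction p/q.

List convergents until the denominator exceeds the bound:
a_0 = 59: 59/1  (≤ bound)
a_1 = 1: 60/1  (≤ bound)
a_2 = 1: 119/2  (≤ bound)
a_3 = 1: 179/3  (> 2, stop)

119/2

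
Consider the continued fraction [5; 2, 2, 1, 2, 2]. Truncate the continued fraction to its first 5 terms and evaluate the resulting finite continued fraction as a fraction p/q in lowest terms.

Start with 2.
1 + 1/(2/1) = 1 + 1/2 = 3/2
2 + 1/(3/2) = 2 + 2/3 = 8/3
2 + 1/(8/3) = 2 + 3/8 = 19/8
5 + 1/(19/8) = 5 + 8/19 = 103/19

103/19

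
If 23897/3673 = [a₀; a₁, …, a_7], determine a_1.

23897 ÷ 3673 → quotient 6, remainder 1859
3673 ÷ 1859 → quotient 1, remainder 1814

1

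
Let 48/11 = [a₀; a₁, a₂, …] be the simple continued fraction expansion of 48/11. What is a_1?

Run the Euclidean algorithm, recording each quotient:
48 = 4·11 + 4, so a_0 = 4
11 = 2·4 + 3, so a_1 = 2

2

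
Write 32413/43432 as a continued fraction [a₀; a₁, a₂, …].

Run the Euclidean algorithm, recording each quotient:
32413 = 0·43432 + 32413, so a_0 = 0
43432 = 1·32413 + 11019, so a_1 = 1
32413 = 2·11019 + 10375, so a_2 = 2
11019 = 1·10375 + 644, so a_3 = 1
10375 = 16·644 + 71, so a_4 = 16
644 = 9·71 + 5, so a_5 = 9
71 = 14·5 + 1, so a_6 = 14
5 = 5·1 + 0, so a_7 = 5

[0; 1, 2, 1, 16, 9, 14, 5]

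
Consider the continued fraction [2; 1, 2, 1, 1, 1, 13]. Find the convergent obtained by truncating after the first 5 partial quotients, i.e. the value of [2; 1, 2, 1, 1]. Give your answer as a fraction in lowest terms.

19/7

Collapse the nested fraction from the inside out:
Start with 1.
1 + 1/(1/1) = 1 + 1/1 = 2/1
2 + 1/(2/1) = 2 + 1/2 = 5/2
1 + 1/(5/2) = 1 + 2/5 = 7/5
2 + 1/(7/5) = 2 + 5/7 = 19/7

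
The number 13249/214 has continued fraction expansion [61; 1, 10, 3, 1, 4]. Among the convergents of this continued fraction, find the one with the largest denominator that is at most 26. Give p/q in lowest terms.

a_0 = 61: 61/1  (≤ bound)
a_1 = 1: 62/1  (≤ bound)
a_2 = 10: 681/11  (≤ bound)
a_3 = 3: 2105/34  (> 26, stop)

681/11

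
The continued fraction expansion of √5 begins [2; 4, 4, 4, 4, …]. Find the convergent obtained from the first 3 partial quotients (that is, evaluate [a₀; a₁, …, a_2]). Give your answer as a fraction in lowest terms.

Build up convergents one term at a time:
a_0 = 2: 2/1
a_1 = 4: 9/4
a_2 = 4: 38/17

38/17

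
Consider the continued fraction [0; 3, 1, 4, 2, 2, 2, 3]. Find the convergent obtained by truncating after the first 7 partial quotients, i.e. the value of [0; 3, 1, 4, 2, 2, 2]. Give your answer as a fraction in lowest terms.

65/248

Start with 2.
2 + 1/(2/1) = 2 + 1/2 = 5/2
2 + 1/(5/2) = 2 + 2/5 = 12/5
4 + 1/(12/5) = 4 + 5/12 = 53/12
1 + 1/(53/12) = 1 + 12/53 = 65/53
3 + 1/(65/53) = 3 + 53/65 = 248/65
0 + 1/(248/65) = 0 + 65/248 = 65/248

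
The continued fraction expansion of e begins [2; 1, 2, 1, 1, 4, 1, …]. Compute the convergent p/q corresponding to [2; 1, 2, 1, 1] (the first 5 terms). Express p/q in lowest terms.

19/7

Start with 1.
1 + 1/(1/1) = 1 + 1/1 = 2/1
2 + 1/(2/1) = 2 + 1/2 = 5/2
1 + 1/(5/2) = 1 + 2/5 = 7/5
2 + 1/(7/5) = 2 + 5/7 = 19/7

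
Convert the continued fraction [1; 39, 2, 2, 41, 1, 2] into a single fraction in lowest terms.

25493/24862

a_0 = 1: 1/1
a_1 = 39: 40/39
a_2 = 2: 81/79
a_3 = 2: 202/197
a_4 = 41: 8363/8156
a_5 = 1: 8565/8353
a_6 = 2: 25493/24862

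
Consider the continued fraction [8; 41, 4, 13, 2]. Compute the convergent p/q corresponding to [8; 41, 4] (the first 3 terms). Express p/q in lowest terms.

1324/165

a_0 = 8: 8/1
a_1 = 41: 329/41
a_2 = 4: 1324/165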